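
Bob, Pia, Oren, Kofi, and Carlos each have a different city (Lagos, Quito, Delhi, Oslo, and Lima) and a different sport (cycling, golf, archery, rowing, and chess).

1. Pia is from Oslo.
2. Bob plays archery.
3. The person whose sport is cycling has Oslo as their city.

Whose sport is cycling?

Pia

With clues 1–2, Bob is impossible for the one with sport cycling.
With clues 1–3, Carlos, Kofi, and Oren are impossible for the one with sport cycling.
That leaves Pia.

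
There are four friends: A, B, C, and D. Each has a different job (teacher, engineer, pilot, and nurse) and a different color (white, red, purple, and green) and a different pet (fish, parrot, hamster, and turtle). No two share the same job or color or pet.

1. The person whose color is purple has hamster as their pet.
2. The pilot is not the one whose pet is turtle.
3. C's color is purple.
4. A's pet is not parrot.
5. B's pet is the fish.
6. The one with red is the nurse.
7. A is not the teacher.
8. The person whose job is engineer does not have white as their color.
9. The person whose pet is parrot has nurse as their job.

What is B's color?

white

With clues 1–3, purple is impossible for B's color.
With clues 1–9, green and red are impossible for B's color.
That leaves white.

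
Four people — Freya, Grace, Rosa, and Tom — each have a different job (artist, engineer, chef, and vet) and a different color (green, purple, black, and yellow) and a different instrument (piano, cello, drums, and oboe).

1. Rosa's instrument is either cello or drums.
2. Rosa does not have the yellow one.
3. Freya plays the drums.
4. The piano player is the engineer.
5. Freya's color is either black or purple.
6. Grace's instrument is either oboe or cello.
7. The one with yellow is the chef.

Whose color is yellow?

With clues 1–2, Rosa is impossible for the one with color yellow.
With clues 1–5, Freya is impossible for the one with color yellow.
With clues 1–7, Tom is impossible for the one with color yellow.
That leaves Grace.

Grace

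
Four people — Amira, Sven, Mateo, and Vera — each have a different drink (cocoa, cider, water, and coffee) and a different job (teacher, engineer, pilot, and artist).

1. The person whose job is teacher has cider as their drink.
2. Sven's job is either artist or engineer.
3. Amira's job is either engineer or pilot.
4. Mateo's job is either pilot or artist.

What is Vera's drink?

With clues 1–4, cocoa, coffee, and water are impossible for Vera's drink.
That leaves cider.

cider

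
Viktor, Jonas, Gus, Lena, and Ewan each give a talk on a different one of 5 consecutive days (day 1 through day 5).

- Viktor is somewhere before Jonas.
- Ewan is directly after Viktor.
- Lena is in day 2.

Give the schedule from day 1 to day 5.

From clue 1: Viktor is in {1,2,3,4}.
From clues 1–2: Viktor is in {1,2,3}.
From clues 1–3: Gus → day 1, Lena → day 2, Viktor → day 3, Ewan → day 4, Jonas → day 5.

Gus, Lena, Viktor, Ewan, Jonas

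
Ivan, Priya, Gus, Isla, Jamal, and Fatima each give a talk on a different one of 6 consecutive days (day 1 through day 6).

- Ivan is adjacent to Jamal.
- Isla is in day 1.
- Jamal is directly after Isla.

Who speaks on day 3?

With clues 1–2, Isla is ruled out for day 3.
With clues 1–3, Fatima, Gus, Jamal, and Priya are ruled out for day 3.
So day 3 is Ivan.

Ivan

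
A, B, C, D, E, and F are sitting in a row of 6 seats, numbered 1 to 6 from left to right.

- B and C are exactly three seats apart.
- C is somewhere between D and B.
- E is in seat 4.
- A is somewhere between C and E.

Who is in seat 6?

F

With clues 1–2, C is ruled out for seat 6.
With clues 1–3, E is ruled out for seat 6.
With clues 1–4, A, B, and D are ruled out for seat 6.
So seat 6 is F.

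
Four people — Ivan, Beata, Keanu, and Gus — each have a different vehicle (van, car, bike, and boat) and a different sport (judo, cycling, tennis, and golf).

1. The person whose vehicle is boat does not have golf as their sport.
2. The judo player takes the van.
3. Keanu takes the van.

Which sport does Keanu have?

judo

With clues 1–3, cycling, golf, and tennis are impossible for Keanu's sport.
That leaves judo.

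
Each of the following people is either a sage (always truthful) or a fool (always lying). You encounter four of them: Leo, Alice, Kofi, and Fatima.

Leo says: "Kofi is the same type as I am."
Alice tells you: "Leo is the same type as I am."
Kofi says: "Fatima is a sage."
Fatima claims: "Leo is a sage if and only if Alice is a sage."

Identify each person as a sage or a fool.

Consider Leo. Suppose Leo is a fool.
Then whichever role Alice has, Alice's statement has the wrong truth value — contradiction.
So Leo is a sage.
Consider Alice. Suppose Alice is a fool.
Then no assignment of the remaining roles makes every statement match its speaker's type — contradiction.
So Alice is a sage.
With that fixed, Fatima's statement is true, so Fatima is a sage.
With that fixed, Kofi's statement is true, so Kofi is a sage.

Leo: sage, Alice: sage, Kofi: sage, Fatima: sage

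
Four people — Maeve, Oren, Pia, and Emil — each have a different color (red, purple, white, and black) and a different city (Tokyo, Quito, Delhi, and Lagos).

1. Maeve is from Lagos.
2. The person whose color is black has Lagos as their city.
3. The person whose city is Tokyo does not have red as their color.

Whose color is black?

Maeve

With clues 1–2, Emil, Oren, and Pia are impossible for the one with color black.
That leaves Maeve.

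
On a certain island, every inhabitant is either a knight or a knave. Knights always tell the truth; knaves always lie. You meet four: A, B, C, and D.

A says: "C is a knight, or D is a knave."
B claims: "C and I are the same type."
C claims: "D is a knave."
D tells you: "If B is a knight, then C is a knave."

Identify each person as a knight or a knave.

A: knight, B: knight, C: knight, D: knave

Consider A. Suppose A is a knave.
Then no assignment of the remaining roles makes every statement match its speaker's type — contradiction.
So A is a knight.
Consider B. Suppose B is a knave.
Then no assignment of the remaining roles makes every statement match its speaker's type — contradiction.
So B is a knight.
Consider C. Suppose C is a knave.
Then B's statement comes out false, contradicting B being a knight.
So C is a knight.
With that fixed, D's statement is false, so D is a knave.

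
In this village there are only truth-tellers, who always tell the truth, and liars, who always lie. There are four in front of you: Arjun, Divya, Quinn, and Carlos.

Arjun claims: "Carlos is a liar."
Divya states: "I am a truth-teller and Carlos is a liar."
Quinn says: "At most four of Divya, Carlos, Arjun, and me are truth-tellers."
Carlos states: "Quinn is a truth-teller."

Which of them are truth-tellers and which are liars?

Arjun: liar, Divya: liar, Quinn: truth-teller, Carlos: truth-teller

Regardless of anyone's role, Quinn's statement is true, so Quinn is a truth-teller.
With that fixed, Carlos's statement is true, so Carlos is a truth-teller.
With that fixed, Arjun's statement is false, so Arjun is a liar.
With that fixed, Divya's statement is false, so Divya is a liar.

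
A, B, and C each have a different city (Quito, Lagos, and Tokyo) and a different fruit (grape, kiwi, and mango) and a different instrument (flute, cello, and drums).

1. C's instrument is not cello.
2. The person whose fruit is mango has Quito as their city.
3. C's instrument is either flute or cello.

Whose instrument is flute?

With clues 1–3, A and B are impossible for the one with instrument flute.
That leaves C.

C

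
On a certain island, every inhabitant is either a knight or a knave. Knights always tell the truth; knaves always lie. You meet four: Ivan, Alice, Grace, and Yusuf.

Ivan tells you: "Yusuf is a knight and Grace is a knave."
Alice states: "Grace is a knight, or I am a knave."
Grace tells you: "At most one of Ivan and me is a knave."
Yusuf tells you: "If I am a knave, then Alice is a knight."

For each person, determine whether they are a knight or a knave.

Consider Ivan. Suppose Ivan is a knight.
Then no assignment of the remaining roles makes every statement match its speaker's type — contradiction.
So Ivan is a knave.
Consider Alice. Suppose Alice is a knave.
Then Alice's own statement would have to be false, but it can't be — contradiction.
So Alice is a knight.
With that fixed, Yusuf's statement is true, so Yusuf is a knight.
Consider Grace. Suppose Grace is a knave.
Then Ivan's statement comes out true, contradicting Ivan being a knave.
So Grace is a knight.

Ivan: knave, Alice: knight, Grace: knight, Yusuf: knight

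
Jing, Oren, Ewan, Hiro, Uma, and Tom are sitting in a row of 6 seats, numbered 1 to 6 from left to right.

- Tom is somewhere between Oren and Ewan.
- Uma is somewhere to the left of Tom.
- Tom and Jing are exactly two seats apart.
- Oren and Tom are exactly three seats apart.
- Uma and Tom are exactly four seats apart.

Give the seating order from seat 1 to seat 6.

From clue 1: Tom is in {2,3,4,5}.
From clues 1–2: Tom is in {3,4,5}.
From clues 1–4: Oren is in {1,2,6}.
From clues 1–5: Uma → seat 1, Oren → seat 2, Jing → seat 3, Hiro → seat 4, Tom → seat 5, Ewan → seat 6.

Uma, Oren, Jing, Hiro, Tom, Ewan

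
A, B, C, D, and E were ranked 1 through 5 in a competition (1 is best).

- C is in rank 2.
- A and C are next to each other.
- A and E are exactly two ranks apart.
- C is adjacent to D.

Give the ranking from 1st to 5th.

From clue 1: C → rank 2.
From clues 1–2: A is in {1,3}.
From clues 1–4: D → rank 1, A → rank 3, B → rank 4, E → rank 5.

D, C, A, B, E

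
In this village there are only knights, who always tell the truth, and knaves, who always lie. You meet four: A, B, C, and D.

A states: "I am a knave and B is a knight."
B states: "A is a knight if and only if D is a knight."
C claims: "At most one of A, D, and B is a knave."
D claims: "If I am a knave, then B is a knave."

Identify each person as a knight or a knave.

Consider A. Suppose A is a knight.
Then A's own statement would have to be true, but it can't be — contradiction.
So A is a knave.
Consider B. Suppose B is a knight.
Then A's statement comes out true, contradicting A being a knave.
So B is a knave.
With that fixed, C's statement is false, so C is a knave.
With that fixed, D's statement is true, so D is a knight.

A: knave, B: knave, C: knave, D: knight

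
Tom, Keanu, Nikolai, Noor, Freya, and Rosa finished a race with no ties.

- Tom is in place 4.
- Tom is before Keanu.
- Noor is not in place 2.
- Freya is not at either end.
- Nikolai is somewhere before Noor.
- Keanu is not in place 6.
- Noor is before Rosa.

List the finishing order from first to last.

From clue 1: Tom → place 4.
From clues 1–2: Keanu is in {5,6}.
From clues 1–6: Keanu → place 5.
From clues 1–7: Nikolai → place 1, Freya → place 2, Noor → place 3, Rosa → place 6.

Nikolai, Freya, Noor, Tom, Keanu, Rosa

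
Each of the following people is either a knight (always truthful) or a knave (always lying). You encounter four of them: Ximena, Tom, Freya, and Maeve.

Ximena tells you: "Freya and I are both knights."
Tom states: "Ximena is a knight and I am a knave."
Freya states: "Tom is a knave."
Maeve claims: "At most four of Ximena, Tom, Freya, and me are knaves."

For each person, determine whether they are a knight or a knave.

Regardless of anyone's role, Maeve's statement is true, so Maeve is a knight.
Consider Ximena. Suppose Ximena is a knight.
Then whichever role Tom has, Tom's statement has the wrong truth value — contradiction.
So Ximena is a knave.
With that fixed, Tom's statement is false, so Tom is a knave.
With that fixed, Freya's statement is true, so Freya is a knight.

Ximena: knave, Tom: knave, Freya: knight, Maeve: knight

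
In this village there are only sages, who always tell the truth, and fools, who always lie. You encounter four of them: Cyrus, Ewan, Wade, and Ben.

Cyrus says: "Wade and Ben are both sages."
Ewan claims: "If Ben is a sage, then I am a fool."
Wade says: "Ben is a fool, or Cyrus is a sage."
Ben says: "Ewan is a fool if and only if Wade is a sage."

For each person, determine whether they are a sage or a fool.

Consider Cyrus. Suppose Cyrus is a sage.
Then no assignment of the remaining roles makes every statement match its speaker's type — contradiction.
So Cyrus is a fool.
Consider Ewan. Suppose Ewan is a fool.
Then Ewan's own statement would have to be false, but it can't be — contradiction.
So Ewan is a sage.
Consider Wade. Suppose Wade is a fool.
Then no assignment of the remaining roles makes every statement match its speaker's type — contradiction.
So Wade is a sage.
With that fixed, Ben's statement is false, so Ben is a fool.

Cyrus: fool, Ewan: sage, Wade: sage, Ben: fool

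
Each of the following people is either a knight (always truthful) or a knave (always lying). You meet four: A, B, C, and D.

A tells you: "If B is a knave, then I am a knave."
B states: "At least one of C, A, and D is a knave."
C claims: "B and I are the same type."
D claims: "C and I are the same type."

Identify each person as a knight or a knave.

A: knight, B: knight, C: knight, D: knave

Consider A. Suppose A is a knave.
Then A's own statement would have to be false, but it can't be — contradiction.
So A is a knight.
Consider B. Suppose B is a knave.
Then A's statement comes out false, contradicting A being a knight.
So B is a knight.
Consider C. Suppose C is a knave.
Then whichever role D has, D's statement has the wrong truth value — contradiction.
So C is a knight.
Consider D. Suppose D is a knight.
Then B's statement comes out false, contradicting B being a knight.
So D is a knave.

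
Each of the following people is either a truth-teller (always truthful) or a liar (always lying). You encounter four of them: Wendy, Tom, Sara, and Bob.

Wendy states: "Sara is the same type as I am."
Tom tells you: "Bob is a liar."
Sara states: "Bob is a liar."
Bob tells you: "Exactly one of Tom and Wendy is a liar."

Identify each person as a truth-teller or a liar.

Wendy: truth-teller, Tom: truth-teller, Sara: truth-teller, Bob: liar

Consider Wendy. Suppose Wendy is a liar.
Then no assignment of the remaining roles makes every statement match its speaker's type — contradiction.
So Wendy is a truth-teller.
Consider Tom. Suppose Tom is a liar.
Then no assignment of the remaining roles makes every statement match its speaker's type — contradiction.
So Tom is a truth-teller.
With that fixed, Bob's statement is false, so Bob is a liar.
With that fixed, Sara's statement is true, so Sara is a truth-teller.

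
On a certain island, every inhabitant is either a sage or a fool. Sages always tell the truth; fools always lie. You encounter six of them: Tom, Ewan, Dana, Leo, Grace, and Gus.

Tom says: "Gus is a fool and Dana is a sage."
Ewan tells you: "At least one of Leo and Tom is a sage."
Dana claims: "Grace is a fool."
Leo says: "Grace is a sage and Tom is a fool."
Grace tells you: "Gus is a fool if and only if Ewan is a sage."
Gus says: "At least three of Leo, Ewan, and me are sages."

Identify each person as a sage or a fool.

Tom: fool, Ewan: sage, Dana: fool, Leo: sage, Grace: sage, Gus: fool

Consider Tom. Suppose Tom is a sage.
Then no assignment of the remaining roles makes every statement match its speaker's type — contradiction.
So Tom is a fool.
Consider Ewan. Suppose Ewan is a fool.
Then no assignment of the remaining roles makes every statement match its speaker's type — contradiction.
So Ewan is a sage.
Consider Dana. Suppose Dana is a sage.
Then no assignment of the remaining roles makes every statement match its speaker's type — contradiction.
So Dana is a fool.
Consider Leo. Suppose Leo is a fool.
Then Ewan's statement comes out false, contradicting Ewan being a sage.
So Leo is a sage.
Consider Grace. Suppose Grace is a fool.
Then Dana's statement comes out true, contradicting Dana being a fool.
So Grace is a sage.
Consider Gus. Suppose Gus is a sage.
Then Grace's statement comes out false, contradicting Grace being a sage.
So Gus is a fool.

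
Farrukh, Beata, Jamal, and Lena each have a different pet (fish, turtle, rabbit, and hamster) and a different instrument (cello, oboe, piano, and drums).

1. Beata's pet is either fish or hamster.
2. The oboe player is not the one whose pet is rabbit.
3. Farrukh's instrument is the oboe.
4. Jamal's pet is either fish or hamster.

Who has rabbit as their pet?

Clue 1 rules out Beata for the one with pet rabbit.
With clues 1–3, Farrukh is impossible for the one with pet rabbit.
With clues 1–4, Jamal is impossible for the one with pet rabbit.
That leaves Lena.

Lena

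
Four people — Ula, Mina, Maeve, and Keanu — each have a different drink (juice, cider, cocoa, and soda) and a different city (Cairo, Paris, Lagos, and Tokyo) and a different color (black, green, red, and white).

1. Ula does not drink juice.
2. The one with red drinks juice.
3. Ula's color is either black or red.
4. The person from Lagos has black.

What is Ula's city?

Lagos

With clues 1–4, Cairo, Paris, and Tokyo are impossible for Ula's city.
That leaves Lagos.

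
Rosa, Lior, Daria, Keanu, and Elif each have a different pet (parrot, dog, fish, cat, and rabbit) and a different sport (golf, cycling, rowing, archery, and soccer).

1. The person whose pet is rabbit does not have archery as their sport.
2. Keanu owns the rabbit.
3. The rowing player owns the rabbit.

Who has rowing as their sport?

Keanu

With clues 1–3, Daria, Elif, Lior, and Rosa are impossible for the one with sport rowing.
That leaves Keanu.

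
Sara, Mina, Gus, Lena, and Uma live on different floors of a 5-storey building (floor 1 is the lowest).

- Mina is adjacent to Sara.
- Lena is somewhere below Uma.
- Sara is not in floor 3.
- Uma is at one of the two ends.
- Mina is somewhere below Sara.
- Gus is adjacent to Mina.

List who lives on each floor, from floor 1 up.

Lena, Gus, Mina, Sara, Uma

From clues 1–2: Lena is in {1,2,3,4}.
From clues 1–3: Sara is in {1,2,4,5}.
From clues 1–4: Uma → floor 5.
From clues 1–5: Sara is in {2,4}.
From clues 1–6: Lena → floor 1, Gus → floor 2, Mina → floor 3, Sara → floor 4.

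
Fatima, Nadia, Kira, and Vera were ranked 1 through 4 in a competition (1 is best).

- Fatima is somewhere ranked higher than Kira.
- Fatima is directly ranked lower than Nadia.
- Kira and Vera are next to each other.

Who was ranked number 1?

Nadia

With clue 1, Kira is ruled out for rank 1.
With clues 1–2, Fatima is ruled out for rank 1.
With clues 1–3, Vera is ruled out for rank 1.
So rank 1 is Nadia.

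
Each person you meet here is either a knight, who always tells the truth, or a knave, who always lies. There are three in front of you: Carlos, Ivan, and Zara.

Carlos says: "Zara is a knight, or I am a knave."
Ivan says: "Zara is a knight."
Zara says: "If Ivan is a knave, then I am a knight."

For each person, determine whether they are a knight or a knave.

Consider Carlos. Suppose Carlos is a knave.
Then Carlos's own statement would have to be false, but it can't be — contradiction.
So Carlos is a knight.
Consider Ivan. Suppose Ivan is a knave.
Then no assignment of the remaining roles makes every statement match its speaker's type — contradiction.
So Ivan is a knight.
With that fixed, Zara's statement is true, so Zara is a knight.

Carlos: knight, Ivan: knight, Zara: knight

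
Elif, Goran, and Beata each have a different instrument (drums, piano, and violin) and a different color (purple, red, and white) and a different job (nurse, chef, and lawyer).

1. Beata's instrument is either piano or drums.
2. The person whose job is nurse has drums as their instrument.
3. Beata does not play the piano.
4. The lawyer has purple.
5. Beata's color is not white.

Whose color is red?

With clues 1–5, Elif and Goran are impossible for the one with color red.
That leaves Beata.

Beata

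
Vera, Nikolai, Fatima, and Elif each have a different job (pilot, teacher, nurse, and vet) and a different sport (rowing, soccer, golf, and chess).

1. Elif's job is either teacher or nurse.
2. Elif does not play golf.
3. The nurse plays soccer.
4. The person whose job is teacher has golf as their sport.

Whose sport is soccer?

With clues 1–4, Fatima, Nikolai, and Vera are impossible for the one with sport soccer.
That leaves Elif.

Elif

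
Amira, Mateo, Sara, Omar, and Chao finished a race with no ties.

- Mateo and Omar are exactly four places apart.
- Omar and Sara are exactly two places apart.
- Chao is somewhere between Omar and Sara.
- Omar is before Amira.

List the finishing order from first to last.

From clue 1: Mateo is in {1,5}.
From clues 1–2: Sara → place 3.
From clues 1–3: Amira is in {2,4}.
From clues 1–4: Omar → place 1, Chao → place 2, Amira → place 4, Mateo → place 5.

Omar, Chao, Sara, Amira, Mateo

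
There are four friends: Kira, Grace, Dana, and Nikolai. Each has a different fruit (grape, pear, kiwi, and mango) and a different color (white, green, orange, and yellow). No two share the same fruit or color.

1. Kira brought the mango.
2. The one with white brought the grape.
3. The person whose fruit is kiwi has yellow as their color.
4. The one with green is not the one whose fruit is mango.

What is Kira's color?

orange

With clues 1–2, white is impossible for Kira's color.
With clues 1–3, yellow is impossible for Kira's color.
With clues 1–4, green is impossible for Kira's color.
That leaves orange.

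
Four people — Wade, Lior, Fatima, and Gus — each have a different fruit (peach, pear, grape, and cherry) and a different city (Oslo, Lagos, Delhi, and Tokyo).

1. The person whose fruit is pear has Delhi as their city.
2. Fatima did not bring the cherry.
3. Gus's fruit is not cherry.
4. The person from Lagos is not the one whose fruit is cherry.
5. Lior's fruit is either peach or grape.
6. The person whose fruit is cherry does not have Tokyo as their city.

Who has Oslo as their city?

Wade

With clues 1–6, Fatima, Gus, and Lior are impossible for the one with city Oslo.
That leaves Wade.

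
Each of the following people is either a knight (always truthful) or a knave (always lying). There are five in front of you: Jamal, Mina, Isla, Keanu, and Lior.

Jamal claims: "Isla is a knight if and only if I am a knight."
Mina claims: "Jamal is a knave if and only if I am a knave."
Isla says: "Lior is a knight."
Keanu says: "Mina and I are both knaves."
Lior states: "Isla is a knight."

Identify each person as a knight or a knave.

Jamal: knight, Mina: knight, Isla: knight, Keanu: knave, Lior: knight

Consider Jamal. Suppose Jamal is a knave.
Then whichever role Mina has, Mina's statement has the wrong truth value — contradiction.
So Jamal is a knight.
Consider Mina. Suppose Mina is a knave.
Then whichever role Keanu has, Keanu's statement has the wrong truth value — contradiction.
So Mina is a knight.
With that fixed, Keanu's statement is false, so Keanu is a knave.
Consider Isla. Suppose Isla is a knave.
Then Jamal's statement comes out false, contradicting Jamal being a knight.
So Isla is a knight.
With that fixed, Lior's statement is true, so Lior is a knight.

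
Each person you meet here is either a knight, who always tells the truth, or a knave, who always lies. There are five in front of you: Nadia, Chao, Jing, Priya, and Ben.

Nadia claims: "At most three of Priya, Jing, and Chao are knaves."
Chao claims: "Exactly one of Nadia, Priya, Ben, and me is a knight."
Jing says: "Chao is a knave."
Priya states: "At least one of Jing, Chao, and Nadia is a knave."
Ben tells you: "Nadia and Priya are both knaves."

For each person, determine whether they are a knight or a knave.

Regardless of anyone's role, Nadia's statement is true, so Nadia is a knight.
With that fixed, Ben's statement is false, so Ben is a knave.
Consider Chao. Suppose Chao is a knight.
Then Chao's own statement would have to be true, but it can't be — contradiction.
So Chao is a knave.
With that fixed, Jing's statement is true, so Jing is a knight.
With that fixed, Priya's statement is true, so Priya is a knight.

Nadia: knight, Chao: knave, Jing: knight, Priya: knight, Ben: knave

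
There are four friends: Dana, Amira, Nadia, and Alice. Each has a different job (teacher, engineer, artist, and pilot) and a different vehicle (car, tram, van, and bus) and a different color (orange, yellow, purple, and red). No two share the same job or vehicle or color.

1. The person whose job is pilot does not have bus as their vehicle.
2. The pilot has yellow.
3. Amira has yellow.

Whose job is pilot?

Amira

With clues 1–3, Alice, Dana, and Nadia are impossible for the one with job pilot.
That leaves Amira.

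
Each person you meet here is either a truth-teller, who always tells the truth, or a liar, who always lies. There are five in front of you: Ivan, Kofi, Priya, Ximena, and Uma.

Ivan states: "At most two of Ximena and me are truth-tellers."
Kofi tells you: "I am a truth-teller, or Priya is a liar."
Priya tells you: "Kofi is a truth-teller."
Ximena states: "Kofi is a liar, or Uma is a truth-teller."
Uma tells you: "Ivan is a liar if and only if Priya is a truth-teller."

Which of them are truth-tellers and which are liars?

Regardless of anyone's role, Ivan's statement is true, so Ivan is a truth-teller.
Consider Kofi. Suppose Kofi is a liar.
Then no assignment of the remaining roles makes every statement match its speaker's type — contradiction.
So Kofi is a truth-teller.
With that fixed, Priya's statement is true, so Priya is a truth-teller.
With that fixed, Uma's statement is false, so Uma is a liar.
With that fixed, Ximena's statement is false, so Ximena is a liar.

Ivan: truth-teller, Kofi: truth-teller, Priya: truth-teller, Ximena: liar, Uma: liar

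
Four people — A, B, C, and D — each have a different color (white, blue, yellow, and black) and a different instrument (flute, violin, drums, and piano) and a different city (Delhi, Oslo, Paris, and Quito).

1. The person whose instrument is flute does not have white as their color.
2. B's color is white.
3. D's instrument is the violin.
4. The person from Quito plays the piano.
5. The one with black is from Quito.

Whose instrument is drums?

B

With clues 1–3, D is impossible for the one with instrument drums.
With clues 1–5, A and C are impossible for the one with instrument drums.
That leaves B.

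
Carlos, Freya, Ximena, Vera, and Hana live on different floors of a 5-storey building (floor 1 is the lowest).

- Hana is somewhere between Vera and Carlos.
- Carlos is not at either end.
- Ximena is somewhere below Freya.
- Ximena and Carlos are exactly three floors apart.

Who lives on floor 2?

With clues 1–4, Carlos, Freya, Hana, and Ximena are ruled out for floor 2.
So floor 2 is Vera.

Vera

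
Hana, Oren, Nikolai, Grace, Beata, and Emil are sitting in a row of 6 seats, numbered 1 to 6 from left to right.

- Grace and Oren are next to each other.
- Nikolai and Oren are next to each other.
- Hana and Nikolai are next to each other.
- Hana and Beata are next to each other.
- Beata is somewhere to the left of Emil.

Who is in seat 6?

With clues 1–2, Oren is ruled out for seat 6.
With clues 1–3, Nikolai is ruled out for seat 6.
With clues 1–4, Hana is ruled out for seat 6.
With clues 1–5, Beata and Grace are ruled out for seat 6.
So seat 6 is Emil.

Emil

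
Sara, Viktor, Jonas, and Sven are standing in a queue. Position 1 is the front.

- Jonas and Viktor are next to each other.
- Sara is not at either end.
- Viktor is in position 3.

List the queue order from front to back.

Sven, Sara, Viktor, Jonas

From clues 1–2: Sara is in {2,3}.
From clues 1–3: Sven → position 1, Sara → position 2, Viktor → position 3, Jonas → position 4.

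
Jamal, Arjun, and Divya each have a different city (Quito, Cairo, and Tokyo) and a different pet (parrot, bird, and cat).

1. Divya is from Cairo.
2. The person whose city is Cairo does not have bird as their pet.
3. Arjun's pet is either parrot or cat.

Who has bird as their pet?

Jamal

With clues 1–2, Divya is impossible for the one with pet bird.
With clues 1–3, Arjun is impossible for the one with pet bird.
That leaves Jamal.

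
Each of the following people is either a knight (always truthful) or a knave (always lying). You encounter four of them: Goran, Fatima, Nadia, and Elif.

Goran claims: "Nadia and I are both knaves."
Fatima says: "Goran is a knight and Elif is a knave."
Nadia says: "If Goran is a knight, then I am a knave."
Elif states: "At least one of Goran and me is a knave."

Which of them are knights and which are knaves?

Consider Goran. Suppose Goran is a knight.
Then Goran's own statement would have to be true, but it can't be — contradiction.
So Goran is a knave.
With that fixed, Fatima's statement is false, so Fatima is a knave.
With that fixed, Nadia's statement is true, so Nadia is a knight.
With that fixed, Elif's statement is true, so Elif is a knight.

Goran: knave, Fatima: knave, Nadia: knight, Elif: knight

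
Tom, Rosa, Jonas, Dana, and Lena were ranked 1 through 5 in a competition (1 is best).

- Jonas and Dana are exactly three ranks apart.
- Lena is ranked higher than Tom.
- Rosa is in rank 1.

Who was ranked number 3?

Lena

With clue 1, Dana and Jonas are ruled out for rank 3.
With clues 1–3, Rosa and Tom are ruled out for rank 3.
So rank 3 is Lena.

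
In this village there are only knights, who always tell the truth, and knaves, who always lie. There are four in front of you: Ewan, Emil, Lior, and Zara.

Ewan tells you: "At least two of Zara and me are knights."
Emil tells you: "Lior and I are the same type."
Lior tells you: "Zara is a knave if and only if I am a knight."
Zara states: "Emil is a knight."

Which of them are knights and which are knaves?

Consider Ewan. Suppose Ewan is a knight.
Then no assignment of the remaining roles makes every statement match its speaker's type — contradiction.
So Ewan is a knave.
Consider Emil. Suppose Emil is a knight.
Then no assignment of the remaining roles makes every statement match its speaker's type — contradiction.
So Emil is a knave.
With that fixed, Zara's statement is false, so Zara is a knave.
Consider Lior. Suppose Lior is a knave.
Then Emil's statement comes out true, contradicting Emil being a knave.
So Lior is a knight.

Ewan: knave, Emil: knave, Lior: knight, Zara: knave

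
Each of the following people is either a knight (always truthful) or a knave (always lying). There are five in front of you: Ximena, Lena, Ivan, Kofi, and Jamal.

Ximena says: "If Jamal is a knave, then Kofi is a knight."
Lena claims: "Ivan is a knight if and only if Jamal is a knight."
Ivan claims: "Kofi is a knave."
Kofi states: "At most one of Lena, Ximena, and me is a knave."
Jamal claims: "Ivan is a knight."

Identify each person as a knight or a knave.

Consider Ximena. Suppose Ximena is a knave.
Then no assignment of the remaining roles makes every statement match its speaker's type — contradiction.
So Ximena is a knight.
Consider Lena. Suppose Lena is a knave.
Then no assignment of the remaining roles makes every statement match its speaker's type — contradiction.
So Lena is a knight.
With that fixed, Kofi's statement is true, so Kofi is a knight.
With that fixed, Ivan's statement is false, so Ivan is a knave.
With that fixed, Jamal's statement is false, so Jamal is a knave.

Ximena: knight, Lena: knight, Ivan: knave, Kofi: knight, Jamal: knave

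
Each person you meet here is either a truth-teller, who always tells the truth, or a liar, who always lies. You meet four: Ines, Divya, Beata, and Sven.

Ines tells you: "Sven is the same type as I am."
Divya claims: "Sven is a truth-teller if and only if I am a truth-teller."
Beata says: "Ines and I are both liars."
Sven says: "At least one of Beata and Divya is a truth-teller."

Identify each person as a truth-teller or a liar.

Ines: truth-teller, Divya: truth-teller, Beata: liar, Sven: truth-teller

Consider Ines. Suppose Ines is a liar.
Then whichever role Beata has, Beata's statement has the wrong truth value — contradiction.
So Ines is a truth-teller.
With that fixed, Beata's statement is false, so Beata is a liar.
Consider Divya. Suppose Divya is a liar.
Then no assignment of the remaining roles makes every statement match its speaker's type — contradiction.
So Divya is a truth-teller.
With that fixed, Sven's statement is true, so Sven is a truth-teller.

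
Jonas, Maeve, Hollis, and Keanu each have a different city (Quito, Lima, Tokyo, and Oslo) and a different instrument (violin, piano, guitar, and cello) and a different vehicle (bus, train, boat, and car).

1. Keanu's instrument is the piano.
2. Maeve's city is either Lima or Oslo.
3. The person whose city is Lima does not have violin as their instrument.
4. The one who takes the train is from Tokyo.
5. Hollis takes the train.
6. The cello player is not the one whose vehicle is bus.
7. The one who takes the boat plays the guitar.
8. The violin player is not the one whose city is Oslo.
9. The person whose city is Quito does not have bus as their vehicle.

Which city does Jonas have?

With clues 1–5, Tokyo is impossible for Jonas's city.
With clues 1–9, Lima and Oslo are impossible for Jonas's city.
That leaves Quito.

Quito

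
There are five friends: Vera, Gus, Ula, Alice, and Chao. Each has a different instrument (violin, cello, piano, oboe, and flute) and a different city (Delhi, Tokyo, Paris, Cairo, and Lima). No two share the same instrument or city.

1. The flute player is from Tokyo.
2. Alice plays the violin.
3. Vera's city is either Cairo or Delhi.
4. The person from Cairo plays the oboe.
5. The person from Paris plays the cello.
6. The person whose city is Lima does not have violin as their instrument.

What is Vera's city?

With clues 1–3, Lima, Paris, and Tokyo are impossible for Vera's city.
With clues 1–6, Delhi is impossible for Vera's city.
That leaves Cairo.

Cairo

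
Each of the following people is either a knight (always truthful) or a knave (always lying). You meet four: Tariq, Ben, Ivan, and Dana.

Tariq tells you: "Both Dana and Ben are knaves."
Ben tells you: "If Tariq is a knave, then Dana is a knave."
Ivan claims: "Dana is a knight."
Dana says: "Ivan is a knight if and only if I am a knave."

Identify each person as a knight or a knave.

Consider Tariq. Suppose Tariq is a knight.
Then no assignment of the remaining roles makes every statement match its speaker's type — contradiction.
So Tariq is a knave.
Consider Ben. Suppose Ben is a knave.
Then no assignment of the remaining roles makes every statement match its speaker's type — contradiction.
So Ben is a knight.
Consider Ivan. Suppose Ivan is a knight.
Then whichever role Dana has, Dana's statement has the wrong truth value — contradiction.
So Ivan is a knave.
Consider Dana. Suppose Dana is a knight.
Then Ben's statement comes out false, contradicting Ben being a knight.
So Dana is a knave.

Tariq: knave, Ben: knight, Ivan: knave, Dana: knave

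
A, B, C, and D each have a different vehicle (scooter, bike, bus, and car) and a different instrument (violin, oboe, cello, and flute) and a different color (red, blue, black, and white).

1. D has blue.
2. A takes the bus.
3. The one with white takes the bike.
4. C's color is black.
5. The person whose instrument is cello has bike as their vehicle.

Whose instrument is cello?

With clues 1–5, A, C, and D are impossible for the one with instrument cello.
That leaves B.

B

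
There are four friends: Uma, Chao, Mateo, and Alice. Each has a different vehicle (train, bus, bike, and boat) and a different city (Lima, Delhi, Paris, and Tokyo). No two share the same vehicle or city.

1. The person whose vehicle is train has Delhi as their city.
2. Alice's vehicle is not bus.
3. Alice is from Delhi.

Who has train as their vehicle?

Alice

With clues 1–3, Chao, Mateo, and Uma are impossible for the one with vehicle train.
That leaves Alice.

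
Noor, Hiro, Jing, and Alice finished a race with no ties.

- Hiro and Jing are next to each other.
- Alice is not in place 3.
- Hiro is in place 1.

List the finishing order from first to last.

Hiro, Jing, Noor, Alice

From clues 1–2: Alice is in {1,2,4}.
From clues 1–3: Hiro → place 1, Jing → place 2, Noor → place 3, Alice → place 4.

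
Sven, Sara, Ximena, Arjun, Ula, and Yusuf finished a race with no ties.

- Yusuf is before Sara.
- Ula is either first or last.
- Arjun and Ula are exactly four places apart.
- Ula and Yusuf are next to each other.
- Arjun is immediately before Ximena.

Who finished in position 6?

Ximena

With clue 1, Yusuf is ruled out for place 6.
With clues 1–3, Arjun is ruled out for place 6.
With clues 1–4, Ula is ruled out for place 6.
With clues 1–5, Sara and Sven are ruled out for place 6.
So place 6 is Ximena.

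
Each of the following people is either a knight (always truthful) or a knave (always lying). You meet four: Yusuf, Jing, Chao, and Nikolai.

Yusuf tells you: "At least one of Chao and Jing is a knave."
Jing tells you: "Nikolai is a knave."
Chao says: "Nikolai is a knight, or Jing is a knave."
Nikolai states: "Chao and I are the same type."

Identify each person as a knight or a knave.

Yusuf: knight, Jing: knave, Chao: knight, Nikolai: knight

Consider Yusuf. Suppose Yusuf is a knave.
Then no assignment of the remaining roles makes every statement match its speaker's type — contradiction.
So Yusuf is a knight.
Consider Jing. Suppose Jing is a knight.
Then no assignment of the remaining roles makes every statement match its speaker's type — contradiction.
So Jing is a knave.
With that fixed, Chao's statement is true, so Chao is a knight.
Consider Nikolai. Suppose Nikolai is a knave.
Then Jing's statement comes out true, contradicting Jing being a knave.
So Nikolai is a knight.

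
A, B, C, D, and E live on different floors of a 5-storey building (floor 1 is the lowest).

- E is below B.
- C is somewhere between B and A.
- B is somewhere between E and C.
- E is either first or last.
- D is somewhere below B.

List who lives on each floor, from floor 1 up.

E, D, B, C, A

From clue 1: B is in {2,3,4,5}.
From clues 1–2: C is in {2,3,4}.
From clues 1–3: A is in {4,5}.
From clues 1–4: E → floor 1.
From clues 1–5: D → floor 2, B → floor 3, C → floor 4, A → floor 5.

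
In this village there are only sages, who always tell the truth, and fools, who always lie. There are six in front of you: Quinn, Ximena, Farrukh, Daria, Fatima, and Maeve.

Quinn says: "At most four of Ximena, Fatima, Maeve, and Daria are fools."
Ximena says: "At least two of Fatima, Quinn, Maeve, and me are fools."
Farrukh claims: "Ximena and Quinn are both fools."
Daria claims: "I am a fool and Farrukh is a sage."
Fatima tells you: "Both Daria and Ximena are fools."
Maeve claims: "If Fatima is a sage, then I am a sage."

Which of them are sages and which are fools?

Regardless of anyone's role, Quinn's statement is true, so Quinn is a sage.
With that fixed, Farrukh's statement is false, so Farrukh is a fool.
With that fixed, Daria's statement is false, so Daria is a fool.
Consider Ximena. Suppose Ximena is a sage.
Then no assignment of the remaining roles makes every statement match its speaker's type — contradiction.
So Ximena is a fool.
With that fixed, Fatima's statement is true, so Fatima is a sage.
Consider Maeve. Suppose Maeve is a fool.
Then Ximena's statement comes out true, contradicting Ximena being a fool.
So Maeve is a sage.

Quinn: sage, Ximena: fool, Farrukh: fool, Daria: fool, Fatima: sage, Maeve: sage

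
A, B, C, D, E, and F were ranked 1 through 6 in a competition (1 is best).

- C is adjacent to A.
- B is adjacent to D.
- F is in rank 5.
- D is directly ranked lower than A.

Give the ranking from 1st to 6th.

C, A, D, B, F, E

From clues 1–3: F → rank 5, E → rank 6.
From clues 1–4: C → rank 1, A → rank 2, D → rank 3, B → rank 4.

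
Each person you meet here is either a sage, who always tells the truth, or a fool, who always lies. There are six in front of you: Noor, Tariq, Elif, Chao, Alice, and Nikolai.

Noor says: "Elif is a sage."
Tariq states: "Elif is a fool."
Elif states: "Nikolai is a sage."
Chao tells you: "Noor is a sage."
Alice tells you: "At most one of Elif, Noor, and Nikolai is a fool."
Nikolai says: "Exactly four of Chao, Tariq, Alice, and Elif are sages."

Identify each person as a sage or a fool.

Noor: fool, Tariq: sage, Elif: fool, Chao: fool, Alice: fool, Nikolai: fool

Consider Noor. Suppose Noor is a sage.
Then no assignment of the remaining roles makes every statement match its speaker's type — contradiction.
So Noor is a fool.
With that fixed, Chao's statement is false, so Chao is a fool.
With that fixed, Nikolai's statement is false, so Nikolai is a fool.
With that fixed, Elif's statement is false, so Elif is a fool.
With that fixed, Alice's statement is false, so Alice is a fool.
With that fixed, Tariq's statement is true, so Tariq is a sage.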